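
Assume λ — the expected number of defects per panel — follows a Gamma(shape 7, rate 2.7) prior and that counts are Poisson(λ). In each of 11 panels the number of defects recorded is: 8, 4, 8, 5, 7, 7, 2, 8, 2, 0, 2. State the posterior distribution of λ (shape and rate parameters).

Posterior: Gamma(shape=60, rate=13.7)

Total count ∑xᵢ = 53 over n = 11 panels.
Gamma is conjugate to the Poisson likelihood: posterior is Gamma(shape = 7+53 = 60, rate = 2.7+11 = 13.7).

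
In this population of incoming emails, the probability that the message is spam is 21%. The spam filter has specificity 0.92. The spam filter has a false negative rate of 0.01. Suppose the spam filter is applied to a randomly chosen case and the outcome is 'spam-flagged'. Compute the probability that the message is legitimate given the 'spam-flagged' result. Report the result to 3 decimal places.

P(¬H | E) ≈ 0.233

Write H for 'the message is spam'. Prior odds H:¬H = 0.21/0.79 = 0.26582. For the 'spam-flagged' outcome, the likelihood ratio is 0.99/0.08 = 12.375.
Posterior odds = 0.26582 × 12.375 = 3.2896, so P(H|E) = 3.2896/(1+3.2896) = 0.767. Then P(¬H|E) = 1 − 0.767 = 0.233.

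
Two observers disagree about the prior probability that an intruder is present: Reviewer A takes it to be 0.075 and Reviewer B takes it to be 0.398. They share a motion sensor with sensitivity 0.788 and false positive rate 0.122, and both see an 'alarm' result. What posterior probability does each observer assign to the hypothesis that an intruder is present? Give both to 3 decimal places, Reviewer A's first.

Reviewer A: 0.344; Reviewer B: 0.810

The likelihood ratio for an 'alarm' result is 0.788/0.122 = 6.4590.
Reviewer A: prior odds 0.075/0.925 = 0.081081; posterior odds 0.52370; posterior probability 0.344.
Reviewer B: prior odds 0.398/0.602 = 0.66113; posterior odds 4.2702; posterior probability 0.810.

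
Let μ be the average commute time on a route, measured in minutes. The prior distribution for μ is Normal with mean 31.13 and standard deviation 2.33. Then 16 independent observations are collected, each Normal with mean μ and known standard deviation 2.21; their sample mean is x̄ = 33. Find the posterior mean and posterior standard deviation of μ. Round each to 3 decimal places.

Posterior mean ≈ 32.900; posterior SD ≈ 0.538

With known σ, the Normal prior is conjugate. Weight on the data is w = (n/σ²)/(n/σ² + 1/τ₀²) = 3.27594/(3.27594+0.184199) = 0.94677.
Posterior mean = w·x̄ + (1−w)·μ₀ = 0.94677·33 + 0.053235·31.13 = 32.900. Posterior variance = 1/(3.27594+0.184199) = 0.289006, so SD = 0.538.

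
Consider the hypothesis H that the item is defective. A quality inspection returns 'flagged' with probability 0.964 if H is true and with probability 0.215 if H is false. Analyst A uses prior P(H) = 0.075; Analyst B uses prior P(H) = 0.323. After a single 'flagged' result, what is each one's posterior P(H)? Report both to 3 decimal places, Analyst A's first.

The likelihood ratio for a 'flagged' result is 0.964/0.215 = 4.4837.
Analyst A: prior odds 0.075/0.925 = 0.081081; posterior odds 0.36354; posterior probability 0.267.
Analyst B: prior odds 0.323/0.677 = 0.47710; posterior odds 2.1392; posterior probability 0.681.

Analyst A: 0.267; Analyst B: 0.681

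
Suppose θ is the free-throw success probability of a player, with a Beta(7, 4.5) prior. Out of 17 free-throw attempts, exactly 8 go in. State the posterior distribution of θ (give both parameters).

The binomial likelihood is conjugate to the Beta prior: with 8 successes and 9 failures, the posterior is Beta(7+8, 4.5+9) = Beta(15, 13.5).

Posterior: Beta(15, 13.5)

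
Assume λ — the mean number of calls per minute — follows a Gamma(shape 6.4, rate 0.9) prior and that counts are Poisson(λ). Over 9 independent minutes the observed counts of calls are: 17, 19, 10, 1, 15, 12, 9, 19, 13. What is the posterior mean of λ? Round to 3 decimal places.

Total count ∑xᵢ = 115 over n = 9 minutes.
Gamma is conjugate to the Poisson likelihood: posterior is Gamma(shape = 6.4+115 = 121.4, rate = 0.9+9 = 9.9).
Posterior mean = shape/rate = 121.4/9.9 = 12.263.

Posterior mean ≈ 12.263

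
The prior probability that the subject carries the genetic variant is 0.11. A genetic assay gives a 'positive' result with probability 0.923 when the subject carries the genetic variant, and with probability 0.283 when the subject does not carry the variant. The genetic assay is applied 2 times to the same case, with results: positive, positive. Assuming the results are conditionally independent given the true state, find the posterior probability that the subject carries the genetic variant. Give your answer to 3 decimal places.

Posterior P(H) ≈ 0.568

With H the event that the subject carries the genetic variant, the joint likelihood of the observed sequence is P(data|H) = 0.923·0.923 = 0.85193 and P(data|¬H) = 0.283·0.283 = 0.080089.
Bayes: P(H|data) = 0.11·0.85193 / (0.11·0.85193 + 0.89·0.080089) = 0.093712/0.16499 = 0.5680.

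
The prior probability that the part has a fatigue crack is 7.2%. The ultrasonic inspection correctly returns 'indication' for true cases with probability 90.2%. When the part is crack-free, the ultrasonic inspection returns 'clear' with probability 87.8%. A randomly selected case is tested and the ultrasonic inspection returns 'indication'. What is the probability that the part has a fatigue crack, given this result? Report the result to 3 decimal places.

Let H be the event that the part has a fatigue crack. P(H) = 0.072, so P(¬H) = 0.928. With E the 'indication' result, P(E|H) = 0.902 and P(E|¬H) = 0.122.
P(E) = 0.902·0.072 + 0.122·0.928 = 0.064944 + 0.11322 = 0.17816.
By Bayes' theorem, P(H|E) = 0.064944 / 0.17816 = 0.365.

P(H | E) ≈ 0.365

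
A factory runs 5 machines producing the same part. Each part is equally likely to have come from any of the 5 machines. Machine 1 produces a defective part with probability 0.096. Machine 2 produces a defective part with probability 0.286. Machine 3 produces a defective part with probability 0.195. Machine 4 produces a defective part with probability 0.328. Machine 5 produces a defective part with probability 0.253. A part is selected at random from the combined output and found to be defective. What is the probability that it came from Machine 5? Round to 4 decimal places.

Posterior probability ≈ 0.2185

P(defective|M1) = 0.096; P(defective|M2) = 0.286; P(defective|M3) = 0.195; P(defective|M4) = 0.328; P(defective|M5) = 0.253.
Prior × likelihood for each source: 0.2·0.096=0.01920, 0.2·0.286=0.05720, 0.2·0.195=0.03900, 0.2·0.328=0.06560, 0.2·0.253=0.05060. Summing gives P(defective) = 0.23160.
P(Machine 5 | defective) = 0.05060 / 0.23160 = 0.2185.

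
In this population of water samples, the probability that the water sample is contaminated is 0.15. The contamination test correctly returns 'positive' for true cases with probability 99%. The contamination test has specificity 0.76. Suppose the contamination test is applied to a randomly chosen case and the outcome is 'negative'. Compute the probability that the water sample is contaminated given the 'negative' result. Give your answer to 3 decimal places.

P(H | E) ≈ 0.002

Let H be the event that the water sample is contaminated. P(H) = 0.15, so P(¬H) = 0.85. With E the 'negative' result, P(E|H) = 0.01 and P(E|¬H) = 0.76.
P(E) = 0.01·0.15 + 0.76·0.85 = 0.0015000 + 0.64600 = 0.64750.
By Bayes' theorem, P(H|E) = 0.0015000 / 0.64750 = 0.002.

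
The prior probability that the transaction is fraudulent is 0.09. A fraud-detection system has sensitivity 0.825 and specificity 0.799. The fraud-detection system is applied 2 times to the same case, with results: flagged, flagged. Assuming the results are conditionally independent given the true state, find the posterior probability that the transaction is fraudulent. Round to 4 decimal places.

Posterior P(H) ≈ 0.6249

Let H be the event that the transaction is fraudulent; start with P(H) = 0.09. P('flagged'|H) = 0.825, P('flagged'|¬H) = 0.201.
Update on result 1 ('flagged'): P(H) ← 0.825·0.0900 / (0.825·0.0900 + 0.201·0.9100) = 0.074250/0.25716 = 0.2887.
Update on result 2 ('flagged'): P(H) ← 0.825·0.2887 / (0.825·0.2887 + 0.201·0.7113) = 0.23820/0.38117 = 0.6249.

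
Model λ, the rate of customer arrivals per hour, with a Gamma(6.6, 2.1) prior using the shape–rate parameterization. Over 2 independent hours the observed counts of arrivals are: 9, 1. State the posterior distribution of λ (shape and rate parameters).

Posterior: Gamma(shape=16.6, rate=4.1)

The Poisson likelihood adds the total count to the shape and the number of exposure periods to the rate. Here ∑xᵢ = 10 and n = 2, so shape 6.6→16.6 and rate 2.1→4.1.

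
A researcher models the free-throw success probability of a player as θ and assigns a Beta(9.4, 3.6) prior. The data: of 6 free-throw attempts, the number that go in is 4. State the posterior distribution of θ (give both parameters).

Posterior: Beta(13.4, 5.6)

Observing 4 successes and 2 failures updates Beta(9.4, 3.6) by adding the success and failure counts to the two shape parameters: α = 9.4+4 = 13.4, β = 3.6+2 = 5.6.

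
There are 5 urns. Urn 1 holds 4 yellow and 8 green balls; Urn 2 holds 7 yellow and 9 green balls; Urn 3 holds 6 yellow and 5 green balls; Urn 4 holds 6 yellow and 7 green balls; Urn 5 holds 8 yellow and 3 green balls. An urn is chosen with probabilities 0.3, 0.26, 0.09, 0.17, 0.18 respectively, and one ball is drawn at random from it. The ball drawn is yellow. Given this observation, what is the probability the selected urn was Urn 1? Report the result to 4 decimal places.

P(yellow|Urn 1) = 0.3333; P(yellow|Urn 2) = 0.4375; P(yellow|Urn 3) = 0.5455; P(yellow|Urn 4) = 0.4615; P(yellow|Urn 5) = 0.7273.
Prior × likelihood for each source: 0.3·0.3333=0.1000, 0.26·0.4375=0.1138, 0.09·0.5455=0.04909, 0.17·0.4615=0.07846, 0.18·0.7273=0.1309. Summing gives P(yellow) = 0.47221.
P(Urn 1 | yellow) = 0.1000 / 0.47221 = 0.2118.

Posterior probability ≈ 0.2118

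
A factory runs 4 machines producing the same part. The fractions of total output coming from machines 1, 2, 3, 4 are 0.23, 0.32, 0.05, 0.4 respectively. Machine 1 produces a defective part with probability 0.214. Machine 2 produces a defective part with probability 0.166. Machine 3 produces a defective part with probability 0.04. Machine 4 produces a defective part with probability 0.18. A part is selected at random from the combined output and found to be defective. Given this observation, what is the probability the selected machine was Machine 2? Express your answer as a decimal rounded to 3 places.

Posterior probability ≈ 0.301

P(defective|M1) = 0.214; P(defective|M2) = 0.166; P(defective|M3) = 0.04; P(defective|M4) = 0.18.
Prior × likelihood for each source: 0.23·0.214=0.04922, 0.32·0.166=0.05312, 0.05·0.04=0.002000, 0.4·0.18=0.07200. Summing gives P(defective) = 0.17634.
P(Machine 2 | defective) = 0.05312 / 0.17634 = 0.301.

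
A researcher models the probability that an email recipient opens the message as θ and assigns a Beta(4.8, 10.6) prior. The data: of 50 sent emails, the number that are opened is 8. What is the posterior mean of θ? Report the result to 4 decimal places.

Observing 8 successes and 42 failures updates Beta(4.8, 10.6) by adding the success and failure counts to the two shape parameters: α = 4.8+8 = 12.8, β = 10.6+42 = 52.6.
E[θ | data] = 12.8/(12.8+52.6) = 0.1957.

Posterior mean ≈ 0.1957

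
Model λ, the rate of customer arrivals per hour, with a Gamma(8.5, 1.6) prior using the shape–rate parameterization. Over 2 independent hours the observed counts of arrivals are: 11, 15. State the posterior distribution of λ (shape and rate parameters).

Posterior: Gamma(shape=34.5, rate=3.6)

Total count ∑xᵢ = 26 over n = 2 hours.
Gamma is conjugate to the Poisson likelihood: posterior is Gamma(shape = 8.5+26 = 34.5, rate = 1.6+2 = 3.6).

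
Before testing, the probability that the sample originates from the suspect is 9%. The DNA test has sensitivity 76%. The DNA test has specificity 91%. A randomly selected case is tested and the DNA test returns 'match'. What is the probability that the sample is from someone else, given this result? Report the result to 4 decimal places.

P(¬H | E) ≈ 0.5449

Write H for 'the sample originates from the suspect'. Prior odds H:¬H = 0.09/0.91 = 0.098901. For the 'match' outcome, the likelihood ratio is 0.76/0.09 = 8.4444.
Posterior odds = 0.098901 × 8.4444 = 0.83516, so P(H|E) = 0.83516/(1+0.83516) = 0.4551. Then P(¬H|E) = 1 − 0.4551 = 0.5449.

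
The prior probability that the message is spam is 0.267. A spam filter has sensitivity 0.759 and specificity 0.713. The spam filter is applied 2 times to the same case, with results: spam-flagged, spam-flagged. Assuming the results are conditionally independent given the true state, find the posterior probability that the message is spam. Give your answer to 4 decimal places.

Let H be the event that the message is spam; start with P(H) = 0.267. P('spam-flagged'|H) = 0.759, P('spam-flagged'|¬H) = 0.287.
Update on result 1 ('spam-flagged'): P(H) ← 0.759·0.2670 / (0.759·0.2670 + 0.287·0.7330) = 0.20265/0.41302 = 0.4907.
Update on result 2 ('spam-flagged'): P(H) ← 0.759·0.4907 / (0.759·0.4907 + 0.287·0.5093) = 0.37241/0.51859 = 0.7181.

Posterior P(H) ≈ 0.7181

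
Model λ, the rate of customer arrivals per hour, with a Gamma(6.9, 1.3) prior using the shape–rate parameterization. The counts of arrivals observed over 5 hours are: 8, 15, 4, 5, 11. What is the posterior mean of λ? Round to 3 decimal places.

The Poisson likelihood adds the total count to the shape and the number of exposure periods to the rate. Here ∑xᵢ = 43 and n = 5, so shape 6.9→49.9 and rate 1.3→6.3.
Posterior mean = shape/rate = 49.9/6.3 = 7.921.

Posterior mean ≈ 7.921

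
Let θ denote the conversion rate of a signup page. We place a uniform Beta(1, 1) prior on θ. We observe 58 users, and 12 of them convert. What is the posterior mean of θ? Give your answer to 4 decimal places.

Posterior mean ≈ 0.2167

Observing 12 successes and 46 failures updates Beta(1, 1) by adding the success and failure counts to the two shape parameters: α = 1+12 = 13, β = 1+46 = 47.
E[θ | data] = 13/(13+47) = 0.2167.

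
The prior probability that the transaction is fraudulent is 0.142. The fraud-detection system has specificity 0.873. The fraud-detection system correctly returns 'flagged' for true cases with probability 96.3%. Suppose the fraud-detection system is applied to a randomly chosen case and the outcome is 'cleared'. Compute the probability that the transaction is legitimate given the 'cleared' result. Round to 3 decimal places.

Write H for 'the transaction is fraudulent'. Prior odds H:¬H = 0.142/0.858 = 0.16550. For the 'cleared' outcome, the likelihood ratio is 0.037/0.873 = 0.042383.
Posterior odds = 0.16550 × 0.042383 = 0.0070144, so P(H|E) = 0.0070144/(1+0.0070144) = 0.007. Then P(¬H|E) = 1 − 0.007 = 0.993.

P(¬H | E) ≈ 0.993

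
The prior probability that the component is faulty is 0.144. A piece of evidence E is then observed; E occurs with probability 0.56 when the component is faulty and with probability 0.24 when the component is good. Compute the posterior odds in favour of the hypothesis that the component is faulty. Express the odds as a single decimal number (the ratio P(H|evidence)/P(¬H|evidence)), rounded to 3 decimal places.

Posterior odds ≈ 0.393

Prior odds = 0.144/(1−0.144) = 0.16822.
Likelihood ratio for E = 0.56/0.24 = 2.3333.
Posterior odds = prior odds × LR = 0.39252.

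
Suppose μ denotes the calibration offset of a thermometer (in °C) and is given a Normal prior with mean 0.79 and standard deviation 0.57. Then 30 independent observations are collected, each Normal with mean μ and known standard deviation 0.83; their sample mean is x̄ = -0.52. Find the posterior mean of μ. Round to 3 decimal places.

Posterior mean ≈ -0.434

Prior precision 1/τ₀² = 1/0.57² = 3.07787; data precision n/σ² = 30/0.83² = 43.5477.
Posterior precision = 3.07787 + 43.5477 = 46.6256.
Posterior mean = (3.07787·0.79 + 43.5477·-0.52) / 46.6256 = -0.434.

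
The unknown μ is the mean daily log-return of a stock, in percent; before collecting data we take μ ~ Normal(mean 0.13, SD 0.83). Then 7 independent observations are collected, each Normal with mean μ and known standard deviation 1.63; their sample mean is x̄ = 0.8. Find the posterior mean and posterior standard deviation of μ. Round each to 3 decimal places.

Posterior mean ≈ 0.562; posterior SD ≈ 0.495

Prior precision 1/τ₀² = 1/0.83² = 1.45159; data precision n/σ² = 7/1.63² = 2.63465.
Posterior precision = 1.45159 + 2.63465 = 4.08624, giving posterior SD = 1/√4.08624 = 0.495.
Posterior mean = (1.45159·0.13 + 2.63465·0.8) / 4.08624 = 0.562.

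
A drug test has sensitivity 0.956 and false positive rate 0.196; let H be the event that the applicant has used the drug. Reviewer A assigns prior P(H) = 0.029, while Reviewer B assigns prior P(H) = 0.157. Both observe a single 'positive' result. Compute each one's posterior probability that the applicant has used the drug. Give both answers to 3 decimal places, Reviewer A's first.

P('+'|H) = 0.956, P('+'|¬H) = 0.196.
Reviewer A: numerator 0.956·0.029 = 0.027724; evidence = 0.027724+0.196·0.971 = 0.21804; posterior = 0.127.
Reviewer B: numerator 0.956·0.157 = 0.15009; evidence = 0.15009+0.196·0.843 = 0.31532; posterior = 0.476.

Reviewer A: 0.127; Reviewer B: 0.476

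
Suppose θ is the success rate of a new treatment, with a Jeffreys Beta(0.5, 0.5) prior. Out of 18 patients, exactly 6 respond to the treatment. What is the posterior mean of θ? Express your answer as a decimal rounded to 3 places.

Posterior mean ≈ 0.342

The binomial likelihood is conjugate to the Beta prior: with 6 successes and 12 failures, the posterior is Beta(0.5+6, 0.5+12) = Beta(6.5, 12.5).
Posterior mean = α/(α+β) = 6.5/19 = 0.342.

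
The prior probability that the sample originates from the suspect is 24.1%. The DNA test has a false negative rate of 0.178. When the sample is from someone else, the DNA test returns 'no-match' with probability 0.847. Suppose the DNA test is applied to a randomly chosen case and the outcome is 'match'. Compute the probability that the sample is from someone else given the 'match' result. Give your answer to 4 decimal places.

P(¬H | E) ≈ 0.3696

Write H for 'the sample originates from the suspect'. Prior odds H:¬H = 0.241/0.759 = 0.31752. For the 'match' outcome, the likelihood ratio is 0.822/0.153 = 5.3725.
Posterior odds = 0.31752 × 5.3725 = 1.7059, so P(H|E) = 1.7059/(1+1.7059) = 0.6304. Then P(¬H|E) = 1 − 0.6304 = 0.3696.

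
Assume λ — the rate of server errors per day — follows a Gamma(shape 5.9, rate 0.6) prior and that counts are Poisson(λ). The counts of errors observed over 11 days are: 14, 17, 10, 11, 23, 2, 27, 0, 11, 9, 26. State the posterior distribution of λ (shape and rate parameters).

Total count ∑xᵢ = 150 over n = 11 days.
Gamma is conjugate to the Poisson likelihood: posterior is Gamma(shape = 5.9+150 = 155.9, rate = 0.6+11 = 11.6).

Posterior: Gamma(shape=155.9, rate=11.6)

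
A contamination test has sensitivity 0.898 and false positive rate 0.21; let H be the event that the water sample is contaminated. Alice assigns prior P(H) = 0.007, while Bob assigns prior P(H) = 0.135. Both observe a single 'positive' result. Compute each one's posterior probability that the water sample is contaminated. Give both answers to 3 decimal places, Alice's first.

Alice: 0.029; Bob: 0.400

The likelihood ratio for a 'positive' result is 0.898/0.21 = 4.2762.
Alice: prior odds 0.007/0.993 = 0.0070493; posterior odds 0.030144; posterior probability 0.029.
Bob: prior odds 0.135/0.865 = 0.15607; posterior odds 0.66738; posterior probability 0.400.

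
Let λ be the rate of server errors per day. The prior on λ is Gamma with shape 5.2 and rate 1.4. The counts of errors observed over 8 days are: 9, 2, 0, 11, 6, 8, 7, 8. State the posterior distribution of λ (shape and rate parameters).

Posterior: Gamma(shape=56.2, rate=9.4)

Total count ∑xᵢ = 51 over n = 8 days.
Gamma is conjugate to the Poisson likelihood: posterior is Gamma(shape = 5.2+51 = 56.2, rate = 1.4+8 = 9.4).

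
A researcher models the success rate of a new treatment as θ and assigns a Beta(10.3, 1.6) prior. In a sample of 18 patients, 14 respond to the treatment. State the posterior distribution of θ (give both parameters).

The binomial likelihood is conjugate to the Beta prior: with 14 successes and 4 failures, the posterior is Beta(10.3+14, 1.6+4) = Beta(24.3, 5.6).

Posterior: Beta(24.3, 5.6)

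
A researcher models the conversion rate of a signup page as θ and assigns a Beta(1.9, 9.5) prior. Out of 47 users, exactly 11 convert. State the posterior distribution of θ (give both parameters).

Posterior: Beta(12.9, 45.5)

Observing 11 successes and 36 failures updates Beta(1.9, 9.5) by adding the success and failure counts to the two shape parameters: α = 1.9+11 = 12.9, β = 9.5+36 = 45.5.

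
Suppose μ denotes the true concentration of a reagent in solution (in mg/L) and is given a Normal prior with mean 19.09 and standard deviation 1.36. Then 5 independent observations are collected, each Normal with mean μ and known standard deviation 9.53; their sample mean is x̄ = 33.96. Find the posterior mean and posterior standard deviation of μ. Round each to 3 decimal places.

Posterior mean ≈ 20.464; posterior SD ≈ 1.296

With known σ, the Normal prior is conjugate. Weight on the data is w = (n/σ²)/(n/σ² + 1/τ₀²) = 0.0550534/(0.0550534+0.540657) = 0.092416.
Posterior mean = w·x̄ + (1−w)·μ₀ = 0.092416·33.96 + 0.90758·19.09 = 20.464. Posterior variance = 1/(0.0550534+0.540657) = 1.67867, so SD = 1.296.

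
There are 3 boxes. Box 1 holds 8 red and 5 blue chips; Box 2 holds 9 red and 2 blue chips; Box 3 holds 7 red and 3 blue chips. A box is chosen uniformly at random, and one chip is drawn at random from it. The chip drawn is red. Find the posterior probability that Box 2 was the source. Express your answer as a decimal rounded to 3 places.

P(red|Box 1) = 0.6154; P(red|Box 2) = 0.8182; P(red|Box 3) = 0.7.
Prior × likelihood for each source: 0.333333·0.6154=0.2051, 0.333333·0.8182=0.2727, 0.333333·0.7=0.2333. Summing gives P(red) = 0.71119.
P(Box 2 | red) = 0.2727 / 0.71119 = 0.383.

Posterior probability ≈ 0.383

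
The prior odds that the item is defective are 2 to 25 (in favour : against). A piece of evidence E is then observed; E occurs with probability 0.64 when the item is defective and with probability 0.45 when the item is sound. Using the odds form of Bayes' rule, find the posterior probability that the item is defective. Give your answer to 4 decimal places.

Posterior probability ≈ 0.1022

Prior odds = 2/25 = 0.080000.
Likelihood ratio for E = 0.64/0.45 = 1.4222.
Posterior odds = prior odds × LR = 0.11378.
Posterior probability = odds/(1+odds) = 0.11378/1.1138 = 0.1022.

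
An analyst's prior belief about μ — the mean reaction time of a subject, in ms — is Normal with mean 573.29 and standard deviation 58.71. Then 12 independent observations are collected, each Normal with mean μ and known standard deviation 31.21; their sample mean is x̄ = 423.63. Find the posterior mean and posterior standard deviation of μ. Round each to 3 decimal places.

Posterior mean ≈ 427.073; posterior SD ≈ 8.905

Prior precision 1/τ₀² = 1/58.71² = 0.00029012; data precision n/σ² = 12/31.21² = 0.0123195.
Posterior precision = 0.00029012 + 0.0123195 = 0.0126096, giving posterior SD = 1/√0.0126096 = 8.905.
Posterior mean = (0.00029012·573.29 + 0.0123195·423.63) / 0.0126096 = 427.073.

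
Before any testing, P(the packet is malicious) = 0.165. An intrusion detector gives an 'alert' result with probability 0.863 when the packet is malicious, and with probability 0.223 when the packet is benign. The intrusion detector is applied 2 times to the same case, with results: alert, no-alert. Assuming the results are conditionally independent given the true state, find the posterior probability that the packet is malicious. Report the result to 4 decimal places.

With H the event that the packet is malicious, the joint likelihood of the observed sequence is P(data|H) = 0.863·0.137 = 0.11823 and P(data|¬H) = 0.223·0.777 = 0.17327.
Bayes: P(H|data) = 0.165·0.11823 / (0.165·0.11823 + 0.835·0.17327) = 0.019508/0.16419 = 0.1188.

Posterior P(H) ≈ 0.1188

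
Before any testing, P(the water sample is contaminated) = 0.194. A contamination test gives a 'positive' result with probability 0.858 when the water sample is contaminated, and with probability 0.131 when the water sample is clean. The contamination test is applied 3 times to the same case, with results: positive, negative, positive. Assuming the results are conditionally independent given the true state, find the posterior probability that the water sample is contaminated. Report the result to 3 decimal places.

With H the event that the water sample is contaminated, the joint likelihood of the observed sequence is P(data|H) = 0.858·0.142·0.858 = 0.10454 and P(data|¬H) = 0.131·0.869·0.131 = 0.014913.
Bayes: P(H|data) = 0.194·0.10454 / (0.194·0.10454 + 0.806·0.014913) = 0.020280/0.032300 = 0.6279.

Posterior P(H) ≈ 0.628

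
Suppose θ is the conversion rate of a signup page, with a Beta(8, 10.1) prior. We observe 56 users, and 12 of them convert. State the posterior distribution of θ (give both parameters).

Posterior: Beta(20, 54.1)

Observing 12 successes and 44 failures updates Beta(8, 10.1) by adding the success and failure counts to the two shape parameters: α = 8+12 = 20, β = 10.1+44 = 54.1.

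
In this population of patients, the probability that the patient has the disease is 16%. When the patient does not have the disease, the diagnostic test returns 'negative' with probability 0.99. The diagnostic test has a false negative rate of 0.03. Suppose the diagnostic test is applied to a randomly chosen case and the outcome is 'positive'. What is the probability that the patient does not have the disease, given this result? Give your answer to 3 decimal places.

Write H for 'the patient has the disease'. Prior odds H:¬H = 0.16/0.84 = 0.19048. For the 'positive' outcome, the likelihood ratio is 0.97/0.01 = 97.000.
Posterior odds = 0.19048 × 97.000 = 18.476, so P(H|E) = 18.476/(1+18.476) = 0.949. Then P(¬H|E) = 1 − 0.949 = 0.051.

P(¬H | E) ≈ 0.051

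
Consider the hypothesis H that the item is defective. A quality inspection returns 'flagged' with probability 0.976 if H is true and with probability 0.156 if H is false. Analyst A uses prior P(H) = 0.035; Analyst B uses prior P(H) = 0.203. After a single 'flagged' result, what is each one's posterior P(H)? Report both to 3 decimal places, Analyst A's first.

The likelihood ratio for a 'flagged' result is 0.976/0.156 = 6.2564.
Analyst A: prior odds 0.035/0.965 = 0.036269; posterior odds 0.22692; posterior probability 0.185.
Analyst B: prior odds 0.203/0.797 = 0.25471; posterior odds 1.5935; posterior probability 0.614.

Analyst A: 0.185; Analyst B: 0.614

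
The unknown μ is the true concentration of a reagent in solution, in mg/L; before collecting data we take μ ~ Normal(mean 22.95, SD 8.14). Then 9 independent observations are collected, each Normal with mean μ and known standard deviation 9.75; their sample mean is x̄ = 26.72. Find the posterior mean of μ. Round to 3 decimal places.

Posterior mean ≈ 26.202

With known σ, the Normal prior is conjugate. Weight on the data is w = (n/σ²)/(n/σ² + 1/τ₀²) = 0.0946746/(0.0946746+0.0150922) = 0.86251.
Posterior mean = w·x̄ + (1−w)·μ₀ = 0.86251·26.72 + 0.13749·22.95 = 26.202.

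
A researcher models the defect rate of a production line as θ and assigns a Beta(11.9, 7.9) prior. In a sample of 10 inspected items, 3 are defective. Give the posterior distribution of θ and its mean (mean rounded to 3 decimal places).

The binomial likelihood is conjugate to the Beta prior: with 3 successes and 7 failures, the posterior is Beta(11.9+3, 7.9+7) = Beta(14.9, 14.9).
E[θ | data] = 14.9/(14.9+14.9) = 0.500.

Posterior: Beta(14.9, 14.9); mean ≈ 0.500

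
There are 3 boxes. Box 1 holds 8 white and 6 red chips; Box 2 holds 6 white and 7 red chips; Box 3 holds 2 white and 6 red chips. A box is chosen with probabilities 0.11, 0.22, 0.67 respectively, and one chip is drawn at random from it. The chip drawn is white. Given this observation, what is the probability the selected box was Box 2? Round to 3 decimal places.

Posterior probability ≈ 0.306

Tabulate prior·likelihood by source: [1] prior 0.11, lik 0.5714, product 0.06286; [2] prior 0.22, lik 0.4615, product 0.1015; [3] prior 0.67, lik 0.25, product 0.1675.
Normalizing constant = 0.33190; the posterior for Box 2 is its product over the sum, 0.1015/0.33190 = 0.306.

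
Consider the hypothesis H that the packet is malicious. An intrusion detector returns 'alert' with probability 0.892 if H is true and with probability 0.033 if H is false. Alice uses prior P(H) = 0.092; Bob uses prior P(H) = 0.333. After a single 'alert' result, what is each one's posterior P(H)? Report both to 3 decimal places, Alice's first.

Alice: 0.733; Bob: 0.931

P('+'|H) = 0.892, P('+'|¬H) = 0.033.
Alice: numerator 0.892·0.092 = 0.082064; evidence = 0.082064+0.033·0.908 = 0.11203; posterior = 0.733.
Bob: numerator 0.892·0.333 = 0.29704; evidence = 0.29704+0.033·0.667 = 0.31905; posterior = 0.931.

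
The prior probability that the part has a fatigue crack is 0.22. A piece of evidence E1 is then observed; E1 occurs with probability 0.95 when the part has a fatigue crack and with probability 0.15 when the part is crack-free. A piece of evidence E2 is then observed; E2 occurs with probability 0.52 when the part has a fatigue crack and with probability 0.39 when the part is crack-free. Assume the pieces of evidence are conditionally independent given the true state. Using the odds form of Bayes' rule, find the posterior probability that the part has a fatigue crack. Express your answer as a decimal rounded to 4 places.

Prior odds = 0.22/(1−0.22) = 0.28205. In log-odds, ln(0.28205) = -1.2657.
Add log likelihood ratios: ln(6.3333) + ln(1.3333) = 2.1335.
Posterior log-odds = 0.86784, so posterior odds = exp(0.86784) = 2.3818. Converting, P(H|E) = 2.3818/3.3818 = 0.7043.

Posterior probability ≈ 0.7043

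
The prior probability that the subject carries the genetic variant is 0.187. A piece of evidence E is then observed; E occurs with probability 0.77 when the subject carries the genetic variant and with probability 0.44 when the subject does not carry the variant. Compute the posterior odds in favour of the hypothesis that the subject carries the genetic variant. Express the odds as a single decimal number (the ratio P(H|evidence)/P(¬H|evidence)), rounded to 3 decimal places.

Prior odds = 0.187/(1−0.187) = 0.23001.
Likelihood ratio for E = 0.77/0.44 = 1.7500.
Posterior odds = prior odds × LR = 0.40252.

Posterior odds ≈ 0.403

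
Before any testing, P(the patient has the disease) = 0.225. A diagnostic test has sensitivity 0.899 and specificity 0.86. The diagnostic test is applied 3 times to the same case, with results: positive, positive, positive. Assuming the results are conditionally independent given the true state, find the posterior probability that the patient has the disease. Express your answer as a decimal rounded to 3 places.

Let H be the event that the patient has the disease; start with P(H) = 0.225. P('positive'|H) = 0.899, P('positive'|¬H) = 0.14.
Update on result 1 ('positive'): P(H) ← 0.899·0.2250 / (0.899·0.2250 + 0.14·0.7750) = 0.20228/0.31078 = 0.6509.
Update on result 2 ('positive'): P(H) ← 0.899·0.6509 / (0.899·0.6509 + 0.14·0.3491) = 0.58513/0.63401 = 0.9229.
Update on result 3 ('positive'): P(H) ← 0.899·0.9229 / (0.899·0.9229 + 0.14·0.0771) = 0.82969/0.84049 = 0.9872.

Posterior P(H) ≈ 0.987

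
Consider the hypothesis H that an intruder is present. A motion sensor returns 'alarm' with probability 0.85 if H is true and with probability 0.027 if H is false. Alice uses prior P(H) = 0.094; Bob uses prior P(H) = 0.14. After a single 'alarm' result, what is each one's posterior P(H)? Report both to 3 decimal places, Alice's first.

The likelihood ratio for an 'alarm' result is 0.85/0.027 = 31.481.
Alice: prior odds 0.094/0.906 = 0.10375; posterior odds 3.2663; posterior probability 0.766.
Bob: prior odds 0.14/0.86 = 0.16279; posterior odds 5.1249; posterior probability 0.837.

Alice: 0.766; Bob: 0.837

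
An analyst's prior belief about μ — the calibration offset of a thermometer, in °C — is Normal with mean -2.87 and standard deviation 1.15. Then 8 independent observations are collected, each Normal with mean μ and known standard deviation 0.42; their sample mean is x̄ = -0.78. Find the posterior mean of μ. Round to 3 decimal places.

With known σ, the Normal prior is conjugate. Weight on the data is w = (n/σ²)/(n/σ² + 1/τ₀²) = 45.3515/(45.3515+0.756144) = 0.98360.
Posterior mean = w·x̄ + (1−w)·μ₀ = 0.98360·-0.78 + 0.016400·-2.87 = -0.814.

Posterior mean ≈ -0.814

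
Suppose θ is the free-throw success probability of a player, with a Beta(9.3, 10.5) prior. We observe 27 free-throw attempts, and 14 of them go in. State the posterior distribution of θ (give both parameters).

Posterior: Beta(23.3, 23.5)

The binomial likelihood is conjugate to the Beta prior: with 14 successes and 13 failures, the posterior is Beta(9.3+14, 10.5+13) = Beta(23.3, 23.5).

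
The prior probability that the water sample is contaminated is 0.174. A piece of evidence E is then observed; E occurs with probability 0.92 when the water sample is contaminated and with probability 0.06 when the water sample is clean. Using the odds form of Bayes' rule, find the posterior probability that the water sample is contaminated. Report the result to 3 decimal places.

Posterior probability ≈ 0.764

Prior odds = 0.174/(1−0.174) = 0.21065. In log-odds, ln(0.21065) = -1.5575.
Add log likelihood ratio: ln(15.333) = 2.7300.
Posterior log-odds = 1.1725, so posterior odds = exp(1.1725) = 3.2300. Converting, P(H|E) = 3.2300/4.2300 = 0.764.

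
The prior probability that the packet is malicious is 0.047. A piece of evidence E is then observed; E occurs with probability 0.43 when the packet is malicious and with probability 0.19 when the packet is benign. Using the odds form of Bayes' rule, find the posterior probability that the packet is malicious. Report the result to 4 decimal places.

Prior odds = 0.047/(1−0.047) = 0.049318.
Likelihood ratio for E = 0.43/0.19 = 2.2632.
Posterior odds = prior odds × LR = 0.11161.
Posterior probability = odds/(1+odds) = 0.11161/1.1116 = 0.1004.

Posterior probability ≈ 0.1004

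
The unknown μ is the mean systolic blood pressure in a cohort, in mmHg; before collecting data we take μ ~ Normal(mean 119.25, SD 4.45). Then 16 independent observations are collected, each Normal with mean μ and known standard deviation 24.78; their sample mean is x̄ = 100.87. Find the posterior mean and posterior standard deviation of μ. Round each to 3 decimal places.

With known σ, the Normal prior is conjugate. Weight on the data is w = (n/σ²)/(n/σ² + 1/τ₀²) = 0.0260566/(0.0260566+0.0504987) = 0.34036.
Posterior mean = w·x̄ + (1−w)·μ₀ = 0.34036·100.87 + 0.65964·119.25 = 112.994. Posterior variance = 1/(0.0260566+0.0504987) = 13.0625, so SD = 3.614.

Posterior mean ≈ 112.994; posterior SD ≈ 3.614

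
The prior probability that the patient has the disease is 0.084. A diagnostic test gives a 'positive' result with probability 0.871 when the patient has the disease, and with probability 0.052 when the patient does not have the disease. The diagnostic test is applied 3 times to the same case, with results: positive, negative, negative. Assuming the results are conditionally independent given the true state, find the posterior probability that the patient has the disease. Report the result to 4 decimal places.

Posterior P(H) ≈ 0.0277

Let H be the event that the patient has the disease; start with P(H) = 0.084. P('positive'|H) = 0.871, P('positive'|¬H) = 0.052.
Update on result 1 ('positive'): P(H) ← 0.871·0.0840 / (0.871·0.0840 + 0.052·0.9160) = 0.073164/0.12080 = 0.6057.
Update on result 2 ('negative'): P(H) ← 0.129·0.6057 / (0.129·0.6057 + 0.948·0.3943) = 0.078133/0.45195 = 0.1729.
Update on result 3 ('negative'): P(H) ← 0.129·0.1729 / (0.129·0.1729 + 0.948·0.8271) = 0.022302/0.80641 = 0.0277.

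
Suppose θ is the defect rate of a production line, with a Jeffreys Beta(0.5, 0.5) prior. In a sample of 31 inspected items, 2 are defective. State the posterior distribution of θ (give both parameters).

Observing 2 successes and 29 failures updates Beta(0.5, 0.5) by adding the success and failure counts to the two shape parameters: α = 0.5+2 = 2.5, β = 0.5+29 = 29.5.

Posterior: Beta(2.5, 29.5)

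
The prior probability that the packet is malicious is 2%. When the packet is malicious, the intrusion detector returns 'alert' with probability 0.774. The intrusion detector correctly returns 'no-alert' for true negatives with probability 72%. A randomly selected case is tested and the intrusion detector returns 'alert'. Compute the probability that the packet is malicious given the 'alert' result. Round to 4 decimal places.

Write H for 'the packet is malicious'. Prior odds H:¬H = 0.02/0.98 = 0.020408. For the 'alert' outcome, the likelihood ratio is 0.774/0.28 = 2.7643.
Posterior odds = 0.020408 × 2.7643 = 0.056414, so P(H|E) = 0.056414/(1+0.056414) = 0.0534.

P(H | E) ≈ 0.0534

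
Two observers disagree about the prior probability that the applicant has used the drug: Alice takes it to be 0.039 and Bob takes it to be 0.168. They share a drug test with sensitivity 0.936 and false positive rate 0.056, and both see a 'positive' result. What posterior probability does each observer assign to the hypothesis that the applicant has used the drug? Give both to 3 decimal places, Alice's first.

Alice: 0.404; Bob: 0.771

P('+'|H) = 0.936, P('+'|¬H) = 0.056.
Alice: numerator 0.936·0.039 = 0.036504; evidence = 0.036504+0.056·0.961 = 0.090320; posterior = 0.404.
Bob: numerator 0.936·0.168 = 0.15725; evidence = 0.15725+0.056·0.832 = 0.20384; posterior = 0.771.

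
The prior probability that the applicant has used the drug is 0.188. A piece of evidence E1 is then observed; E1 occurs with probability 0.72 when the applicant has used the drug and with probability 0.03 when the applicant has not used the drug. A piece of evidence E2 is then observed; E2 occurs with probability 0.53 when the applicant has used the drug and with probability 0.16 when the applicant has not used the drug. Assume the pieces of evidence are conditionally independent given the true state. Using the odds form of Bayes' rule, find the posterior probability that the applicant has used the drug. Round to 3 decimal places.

Posterior probability ≈ 0.948

Prior odds = 0.188/(1−0.188) = 0.23153. In log-odds, ln(0.23153) = -1.4631.
Add log likelihood ratios: ln(24.000) + ln(3.3125) = 4.3758.
Posterior log-odds = 2.9127, so posterior odds = exp(2.9127) = 18.406. Converting, P(H|E) = 18.406/19.406 = 0.948.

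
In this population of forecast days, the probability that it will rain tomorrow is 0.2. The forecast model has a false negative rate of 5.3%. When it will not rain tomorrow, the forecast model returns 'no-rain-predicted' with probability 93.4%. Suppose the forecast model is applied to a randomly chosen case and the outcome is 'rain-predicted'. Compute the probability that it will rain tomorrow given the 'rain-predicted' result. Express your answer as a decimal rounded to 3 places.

Write H for 'it will rain tomorrow'. Prior odds H:¬H = 0.2/0.8 = 0.25000. For the 'rain-predicted' outcome, the likelihood ratio is 0.947/0.066 = 14.348.
Posterior odds = 0.25000 × 14.348 = 3.5871, so P(H|E) = 3.5871/(1+3.5871) = 0.782.

P(H | E) ≈ 0.782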